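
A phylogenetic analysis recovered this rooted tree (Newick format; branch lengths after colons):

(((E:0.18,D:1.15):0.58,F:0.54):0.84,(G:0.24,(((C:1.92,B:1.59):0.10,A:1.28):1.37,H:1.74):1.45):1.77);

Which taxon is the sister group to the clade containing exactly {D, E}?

The clade containing exactly {D, E} attaches to the tree at the node subtending ((E,D),F).
The other lineage descending from that same node — the sister group — is the single tip F.

F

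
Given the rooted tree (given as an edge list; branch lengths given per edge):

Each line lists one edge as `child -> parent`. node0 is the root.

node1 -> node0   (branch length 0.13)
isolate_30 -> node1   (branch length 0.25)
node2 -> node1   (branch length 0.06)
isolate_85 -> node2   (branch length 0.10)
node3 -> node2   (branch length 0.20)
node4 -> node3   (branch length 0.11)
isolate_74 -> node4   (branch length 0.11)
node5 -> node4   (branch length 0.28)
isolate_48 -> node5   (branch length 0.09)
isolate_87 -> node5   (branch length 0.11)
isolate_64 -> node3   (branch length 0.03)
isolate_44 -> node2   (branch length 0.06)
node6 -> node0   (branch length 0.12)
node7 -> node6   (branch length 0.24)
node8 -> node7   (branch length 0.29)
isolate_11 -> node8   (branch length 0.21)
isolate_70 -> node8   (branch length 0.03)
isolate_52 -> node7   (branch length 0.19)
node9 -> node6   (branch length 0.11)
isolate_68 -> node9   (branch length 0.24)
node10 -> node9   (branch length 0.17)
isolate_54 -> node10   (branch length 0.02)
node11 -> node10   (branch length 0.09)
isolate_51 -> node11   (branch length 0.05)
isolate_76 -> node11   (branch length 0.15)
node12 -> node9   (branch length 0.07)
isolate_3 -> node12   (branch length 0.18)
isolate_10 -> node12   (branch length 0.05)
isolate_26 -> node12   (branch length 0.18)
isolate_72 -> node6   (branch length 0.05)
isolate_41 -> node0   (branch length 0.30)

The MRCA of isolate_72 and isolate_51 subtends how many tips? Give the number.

The MRCA of isolate_72 and isolate_51 is the node subtending (((isolate_11,isolate_70),isolate_52),(isolate_68,(isolate_54,(isolate_51,isolate_76)),(isolate_3,isolate_10,isolate_26)),isolate_72).
That clade contains 11 terminal taxa: isolate_10, isolate_11, isolate_26, isolate_3, isolate_51, isolate_52, isolate_54, isolate_68, isolate_70, isolate_72, isolate_76.

11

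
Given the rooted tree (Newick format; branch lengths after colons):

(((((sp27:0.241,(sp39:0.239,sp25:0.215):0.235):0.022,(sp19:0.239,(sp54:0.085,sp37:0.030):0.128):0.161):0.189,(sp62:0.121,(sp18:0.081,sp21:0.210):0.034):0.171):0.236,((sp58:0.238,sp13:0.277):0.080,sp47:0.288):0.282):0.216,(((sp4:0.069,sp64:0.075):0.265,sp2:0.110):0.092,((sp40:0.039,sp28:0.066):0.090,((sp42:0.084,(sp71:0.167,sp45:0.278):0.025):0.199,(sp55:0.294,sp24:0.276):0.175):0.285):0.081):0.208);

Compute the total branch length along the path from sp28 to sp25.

1.558

The path runs sp28 → … → MRCA → … → sp25; the MRCA is the root of the tree.
Branch lengths along that path: 0.066 + 0.090 + 0.081 + 0.208 + 0.216 + 0.236 + 0.189 + 0.022 + 0.235 + 0.215 = 1.558.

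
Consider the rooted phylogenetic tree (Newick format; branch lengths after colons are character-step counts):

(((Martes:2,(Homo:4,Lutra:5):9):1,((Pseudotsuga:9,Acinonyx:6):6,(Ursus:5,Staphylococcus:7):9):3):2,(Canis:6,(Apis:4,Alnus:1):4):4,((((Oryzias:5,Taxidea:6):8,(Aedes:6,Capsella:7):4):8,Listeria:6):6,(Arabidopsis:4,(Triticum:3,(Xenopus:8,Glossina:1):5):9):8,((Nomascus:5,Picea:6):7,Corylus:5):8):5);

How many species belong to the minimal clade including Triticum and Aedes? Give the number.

12

The MRCA of Triticum and Aedes is the node subtending ((((Oryzias,Taxidea),(Aedes,Capsella)),Listeria),(Arabidopsis,(Triticum,(Xenopus,Glossina))),((Nomascus,Picea),Corylus)).
That clade contains 12 terminal taxa: Aedes, Arabidopsis, Capsella, Corylus, Glossina, Listeria, Nomascus, Oryzias, Picea, Taxidea, Triticum, Xenopus.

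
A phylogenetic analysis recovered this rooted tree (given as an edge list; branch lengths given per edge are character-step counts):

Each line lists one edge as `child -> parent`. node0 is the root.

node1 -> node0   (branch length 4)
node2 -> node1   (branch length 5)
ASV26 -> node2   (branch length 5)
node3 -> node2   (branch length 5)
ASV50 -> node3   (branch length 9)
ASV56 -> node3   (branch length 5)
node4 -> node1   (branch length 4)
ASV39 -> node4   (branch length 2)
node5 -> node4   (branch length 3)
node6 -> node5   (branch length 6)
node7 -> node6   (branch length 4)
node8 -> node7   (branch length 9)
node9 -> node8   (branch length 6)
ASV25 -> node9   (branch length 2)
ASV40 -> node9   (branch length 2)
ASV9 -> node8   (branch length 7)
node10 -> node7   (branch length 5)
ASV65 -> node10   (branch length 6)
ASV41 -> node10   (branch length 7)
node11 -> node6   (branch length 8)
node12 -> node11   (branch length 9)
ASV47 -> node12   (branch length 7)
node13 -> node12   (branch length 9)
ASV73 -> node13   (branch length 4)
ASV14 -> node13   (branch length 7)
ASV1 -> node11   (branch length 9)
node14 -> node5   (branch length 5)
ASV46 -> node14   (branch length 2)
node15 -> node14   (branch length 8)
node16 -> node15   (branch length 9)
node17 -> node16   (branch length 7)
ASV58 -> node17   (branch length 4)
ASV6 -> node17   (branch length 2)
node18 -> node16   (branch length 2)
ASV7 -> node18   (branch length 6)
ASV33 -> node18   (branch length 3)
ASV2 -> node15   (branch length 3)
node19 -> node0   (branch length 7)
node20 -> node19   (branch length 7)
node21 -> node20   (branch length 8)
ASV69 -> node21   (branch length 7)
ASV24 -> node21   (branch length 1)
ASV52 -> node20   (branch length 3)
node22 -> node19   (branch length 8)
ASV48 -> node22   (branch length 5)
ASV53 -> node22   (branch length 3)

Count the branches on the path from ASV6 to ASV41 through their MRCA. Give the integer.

9

The MRCA of ASV6 and ASV41 is the node subtending (((((ASV25,ASV40),ASV9),(ASV65,ASV41)),((ASV47,(ASV73,ASV14)),ASV1)),(ASV46,(((ASV58,ASV6),(ASV7,ASV33)),ASV2))).
From ASV6 up to that node: 5 branches. From ASV41 up to the same node: 4 branches. Total: 5 + 4 = 9.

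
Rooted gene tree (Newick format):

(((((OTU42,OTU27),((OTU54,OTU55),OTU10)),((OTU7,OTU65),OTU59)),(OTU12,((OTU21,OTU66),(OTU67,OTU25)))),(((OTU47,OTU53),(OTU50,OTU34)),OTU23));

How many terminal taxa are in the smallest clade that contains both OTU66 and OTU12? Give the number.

5

The MRCA of OTU66 and OTU12 is the node subtending (OTU12,((OTU21,OTU66),(OTU67,OTU25))).
That clade contains 5 terminal taxa: OTU12, OTU21, OTU25, OTU66, OTU67.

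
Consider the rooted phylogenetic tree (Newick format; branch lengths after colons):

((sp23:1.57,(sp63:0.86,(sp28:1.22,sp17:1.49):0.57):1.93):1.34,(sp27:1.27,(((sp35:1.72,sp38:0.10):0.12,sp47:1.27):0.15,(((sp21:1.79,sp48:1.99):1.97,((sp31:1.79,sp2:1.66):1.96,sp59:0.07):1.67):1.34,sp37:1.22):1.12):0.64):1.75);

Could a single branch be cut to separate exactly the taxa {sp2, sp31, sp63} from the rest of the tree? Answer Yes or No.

No

The MRCA of the listed taxa is the root, so the smallest clade containing them is the whole tree.
That clade also contains sp17, sp21, sp23, sp27, sp28, sp35, sp37, sp38, sp47, sp48, sp59, which are not in the proposed group, so the group is not monophyletic.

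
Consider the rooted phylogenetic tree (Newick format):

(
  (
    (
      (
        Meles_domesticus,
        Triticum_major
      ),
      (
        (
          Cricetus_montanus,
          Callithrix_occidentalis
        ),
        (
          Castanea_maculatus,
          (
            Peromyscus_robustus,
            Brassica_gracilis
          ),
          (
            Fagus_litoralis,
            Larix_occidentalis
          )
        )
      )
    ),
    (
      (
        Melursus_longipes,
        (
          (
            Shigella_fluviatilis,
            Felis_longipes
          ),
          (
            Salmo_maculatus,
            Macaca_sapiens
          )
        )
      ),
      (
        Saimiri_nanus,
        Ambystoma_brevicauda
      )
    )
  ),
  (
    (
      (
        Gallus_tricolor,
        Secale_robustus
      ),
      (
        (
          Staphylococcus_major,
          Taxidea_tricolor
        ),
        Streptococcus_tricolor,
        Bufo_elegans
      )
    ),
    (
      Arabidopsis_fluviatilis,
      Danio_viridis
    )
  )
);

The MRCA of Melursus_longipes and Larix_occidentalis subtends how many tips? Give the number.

16

The MRCA of Melursus_longipes and Larix_occidentalis is the node subtending (((Meles_domesticus,Triticum_major),((Cricetus_montanus,Callithrix_occidentalis),(Castanea_maculatus,(Peromyscus_robustus,Brassica_gracilis),(Fagus_litoralis,Larix_occidentalis)))),((Melursus_longipes,((Shigella_fluviatilis,Felis_longipes),(Salmo_maculatus,Macaca_sapiens))),(Saimiri_nanus,Ambystoma_brevicauda))).
That clade contains 16 terminal taxa: Ambystoma_brevicauda, Brassica_gracilis, Callithrix_occidentalis, Castanea_maculatus, Cricetus_montanus, Fagus_litoralis, Felis_longipes, Larix_occidentalis, Macaca_sapiens, Meles_domesticus, Melursus_longipes, Peromyscus_robustus, Saimiri_nanus, Salmo_maculatus, Shigella_fluviatilis, Triticum_major.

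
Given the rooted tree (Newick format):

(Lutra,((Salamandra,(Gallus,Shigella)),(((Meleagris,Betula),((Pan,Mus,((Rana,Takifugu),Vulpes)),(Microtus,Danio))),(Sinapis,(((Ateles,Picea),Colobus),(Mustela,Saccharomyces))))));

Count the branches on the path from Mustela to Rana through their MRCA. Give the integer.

10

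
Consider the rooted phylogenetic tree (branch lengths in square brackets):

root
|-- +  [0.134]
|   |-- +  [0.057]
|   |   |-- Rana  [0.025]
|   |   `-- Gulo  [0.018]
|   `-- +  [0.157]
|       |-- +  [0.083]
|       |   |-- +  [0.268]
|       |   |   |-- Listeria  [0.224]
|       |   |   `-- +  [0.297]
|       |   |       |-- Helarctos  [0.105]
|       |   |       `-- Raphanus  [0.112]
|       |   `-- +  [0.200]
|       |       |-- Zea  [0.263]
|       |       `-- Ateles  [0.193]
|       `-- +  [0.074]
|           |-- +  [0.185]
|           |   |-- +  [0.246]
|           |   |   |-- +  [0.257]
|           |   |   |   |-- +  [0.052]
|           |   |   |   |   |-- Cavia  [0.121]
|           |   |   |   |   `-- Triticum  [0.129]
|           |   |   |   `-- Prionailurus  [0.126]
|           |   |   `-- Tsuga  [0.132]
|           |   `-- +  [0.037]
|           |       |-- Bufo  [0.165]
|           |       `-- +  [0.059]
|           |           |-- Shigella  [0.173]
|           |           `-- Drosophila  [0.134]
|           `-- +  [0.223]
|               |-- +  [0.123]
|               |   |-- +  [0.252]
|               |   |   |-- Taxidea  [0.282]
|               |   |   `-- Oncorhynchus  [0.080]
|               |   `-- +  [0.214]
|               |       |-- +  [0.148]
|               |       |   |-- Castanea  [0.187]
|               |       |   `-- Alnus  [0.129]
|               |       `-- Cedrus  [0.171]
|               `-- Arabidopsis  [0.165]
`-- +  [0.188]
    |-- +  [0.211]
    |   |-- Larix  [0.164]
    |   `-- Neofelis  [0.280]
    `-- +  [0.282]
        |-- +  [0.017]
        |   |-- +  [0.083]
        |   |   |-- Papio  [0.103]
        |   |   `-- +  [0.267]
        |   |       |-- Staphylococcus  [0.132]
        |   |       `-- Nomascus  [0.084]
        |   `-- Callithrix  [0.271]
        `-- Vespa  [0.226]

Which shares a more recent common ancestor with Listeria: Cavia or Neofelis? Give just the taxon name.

The MRCA of Listeria and Cavia subtends (((Listeria,(Helarctos,Raphanus)),(Zea,Ateles)),(((((Cavia,Triticum),Prionailurus),Tsuga),(Bufo,(Shigella,Drosophila))),(((Taxidea,Oncorhynchus),((Castanea,Alnus),Cedrus)),Arabidopsis))) (18 taxa).
The MRCA of Listeria and Neofelis is the root, subtending the entire tree (27 taxa).
The first is nested inside the second, so Listeria shares a more recent common ancestor with Cavia.

Cavia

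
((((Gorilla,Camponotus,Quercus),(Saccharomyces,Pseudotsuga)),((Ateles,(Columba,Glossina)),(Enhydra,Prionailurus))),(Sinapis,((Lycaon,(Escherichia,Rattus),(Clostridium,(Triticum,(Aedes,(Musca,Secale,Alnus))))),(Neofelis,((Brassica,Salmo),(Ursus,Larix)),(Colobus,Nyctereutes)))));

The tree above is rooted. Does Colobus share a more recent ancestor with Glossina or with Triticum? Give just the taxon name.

Triticum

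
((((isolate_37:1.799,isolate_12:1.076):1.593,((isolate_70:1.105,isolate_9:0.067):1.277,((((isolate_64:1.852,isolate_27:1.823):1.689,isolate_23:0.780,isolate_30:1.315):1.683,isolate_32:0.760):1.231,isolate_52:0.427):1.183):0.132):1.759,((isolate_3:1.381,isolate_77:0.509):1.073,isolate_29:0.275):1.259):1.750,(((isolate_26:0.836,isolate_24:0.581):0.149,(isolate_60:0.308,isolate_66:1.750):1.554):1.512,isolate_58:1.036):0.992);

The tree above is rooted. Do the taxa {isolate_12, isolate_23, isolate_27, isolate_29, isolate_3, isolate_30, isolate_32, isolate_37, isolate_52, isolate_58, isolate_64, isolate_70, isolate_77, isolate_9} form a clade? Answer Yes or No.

No

The MRCA of the listed taxa is the root, so the smallest clade containing them is the whole tree.
That clade also contains isolate_24, isolate_26, isolate_60, isolate_66, which are not in the proposed group, so the group is not monophyletic.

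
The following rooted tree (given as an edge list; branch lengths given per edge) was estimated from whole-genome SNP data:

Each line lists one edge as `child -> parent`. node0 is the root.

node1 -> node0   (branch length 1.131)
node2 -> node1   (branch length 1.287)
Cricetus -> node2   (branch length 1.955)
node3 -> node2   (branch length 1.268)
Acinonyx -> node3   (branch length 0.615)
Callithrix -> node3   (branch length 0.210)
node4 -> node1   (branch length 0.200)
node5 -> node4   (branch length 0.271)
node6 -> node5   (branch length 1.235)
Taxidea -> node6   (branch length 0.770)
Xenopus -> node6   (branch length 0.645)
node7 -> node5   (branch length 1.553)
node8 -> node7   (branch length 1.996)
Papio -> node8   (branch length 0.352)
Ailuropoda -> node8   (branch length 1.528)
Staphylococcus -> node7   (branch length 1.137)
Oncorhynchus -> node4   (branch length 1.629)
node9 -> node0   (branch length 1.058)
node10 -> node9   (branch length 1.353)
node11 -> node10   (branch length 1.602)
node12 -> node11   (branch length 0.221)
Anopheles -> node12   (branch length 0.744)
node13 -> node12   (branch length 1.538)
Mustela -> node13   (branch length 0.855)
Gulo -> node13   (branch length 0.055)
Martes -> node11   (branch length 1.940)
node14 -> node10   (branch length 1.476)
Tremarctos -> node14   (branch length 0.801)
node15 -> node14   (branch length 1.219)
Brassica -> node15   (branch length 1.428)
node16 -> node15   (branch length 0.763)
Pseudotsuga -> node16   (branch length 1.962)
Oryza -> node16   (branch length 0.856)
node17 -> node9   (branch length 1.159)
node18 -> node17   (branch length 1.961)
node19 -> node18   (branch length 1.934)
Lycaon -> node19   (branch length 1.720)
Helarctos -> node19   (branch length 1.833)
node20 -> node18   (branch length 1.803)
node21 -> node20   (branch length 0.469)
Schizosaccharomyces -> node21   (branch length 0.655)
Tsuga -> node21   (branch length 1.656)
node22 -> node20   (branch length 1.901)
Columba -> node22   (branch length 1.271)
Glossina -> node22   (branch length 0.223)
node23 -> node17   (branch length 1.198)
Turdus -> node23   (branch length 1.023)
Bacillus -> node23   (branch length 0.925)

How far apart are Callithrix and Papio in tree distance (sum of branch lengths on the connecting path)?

7.137

The path runs Callithrix → … → MRCA → … → Papio; the MRCA is the node subtending ((Cricetus,(Acinonyx,Callithrix)),(((Taxidea,Xenopus),((Papio,Ailuropoda),Staphylococcus)),Oncorhynchus)).
Branch lengths along that path: 0.210 + 1.268 + 1.287 + 0.200 + 0.271 + 1.553 + 1.996 + 0.352 = 7.137.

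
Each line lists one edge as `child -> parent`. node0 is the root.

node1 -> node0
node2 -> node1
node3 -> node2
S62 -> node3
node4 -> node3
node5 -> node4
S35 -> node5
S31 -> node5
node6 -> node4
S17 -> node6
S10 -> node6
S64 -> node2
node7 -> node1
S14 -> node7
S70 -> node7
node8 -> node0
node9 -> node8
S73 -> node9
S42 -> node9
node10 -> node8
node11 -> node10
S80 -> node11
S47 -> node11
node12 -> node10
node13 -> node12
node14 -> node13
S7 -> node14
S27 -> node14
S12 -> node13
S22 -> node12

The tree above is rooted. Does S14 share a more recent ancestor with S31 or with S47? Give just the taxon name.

The MRCA of S14 and S31 subtends (((S62,((S35,S31),(S17,S10))),S64),(S14,S70)) (8 taxa).
The MRCA of S14 and S47 is the root, subtending the entire tree (16 taxa).
The first is nested inside the second, so S14 shares a more recent common ancestor with S31.

S31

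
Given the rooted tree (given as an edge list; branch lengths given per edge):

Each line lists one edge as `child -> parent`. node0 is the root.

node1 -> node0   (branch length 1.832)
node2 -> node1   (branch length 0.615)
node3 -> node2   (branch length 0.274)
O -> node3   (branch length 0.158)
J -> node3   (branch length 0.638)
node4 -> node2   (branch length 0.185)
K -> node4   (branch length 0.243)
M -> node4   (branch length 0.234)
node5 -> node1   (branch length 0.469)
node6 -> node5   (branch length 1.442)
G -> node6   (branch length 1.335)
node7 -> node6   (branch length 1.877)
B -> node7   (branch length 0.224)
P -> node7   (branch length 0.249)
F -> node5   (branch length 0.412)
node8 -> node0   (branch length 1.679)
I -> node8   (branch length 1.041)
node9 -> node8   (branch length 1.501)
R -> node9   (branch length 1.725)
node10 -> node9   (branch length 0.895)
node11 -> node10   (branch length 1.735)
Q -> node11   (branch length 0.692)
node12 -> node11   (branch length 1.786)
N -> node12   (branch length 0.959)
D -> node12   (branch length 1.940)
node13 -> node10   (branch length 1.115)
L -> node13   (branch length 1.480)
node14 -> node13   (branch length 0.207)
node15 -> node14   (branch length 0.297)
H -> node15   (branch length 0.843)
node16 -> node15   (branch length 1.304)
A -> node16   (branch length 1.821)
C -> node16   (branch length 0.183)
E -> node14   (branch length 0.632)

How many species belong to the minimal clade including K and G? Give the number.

8

The MRCA of K and G is the node subtending (((O,J),(K,M)),((G,(B,P)),F)).
That clade contains 8 terminal taxa: B, F, G, J, K, M, O, P.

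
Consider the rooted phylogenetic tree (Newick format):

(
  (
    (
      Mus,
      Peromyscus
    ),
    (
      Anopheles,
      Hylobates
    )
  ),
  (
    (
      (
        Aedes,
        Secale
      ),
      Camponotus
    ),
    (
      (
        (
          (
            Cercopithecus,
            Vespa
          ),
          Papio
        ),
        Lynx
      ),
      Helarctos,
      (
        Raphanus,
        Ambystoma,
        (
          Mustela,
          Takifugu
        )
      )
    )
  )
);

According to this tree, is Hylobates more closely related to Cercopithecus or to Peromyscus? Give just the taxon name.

The MRCA of Hylobates and Peromyscus subtends ((Mus,Peromyscus),(Anopheles,Hylobates)) (4 taxa).
The MRCA of Hylobates and Cercopithecus is the root, subtending the entire tree (16 taxa).
The first is nested inside the second, so Hylobates shares a more recent common ancestor with Peromyscus.

Peromyscus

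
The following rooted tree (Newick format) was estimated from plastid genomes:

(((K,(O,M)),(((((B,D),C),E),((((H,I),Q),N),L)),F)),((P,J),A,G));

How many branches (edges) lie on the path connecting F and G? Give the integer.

The MRCA of F and G is the root of the tree.
From F up to that node: 3 branches. From G up to the same node: 2 branches. Total: 3 + 2 = 5.

5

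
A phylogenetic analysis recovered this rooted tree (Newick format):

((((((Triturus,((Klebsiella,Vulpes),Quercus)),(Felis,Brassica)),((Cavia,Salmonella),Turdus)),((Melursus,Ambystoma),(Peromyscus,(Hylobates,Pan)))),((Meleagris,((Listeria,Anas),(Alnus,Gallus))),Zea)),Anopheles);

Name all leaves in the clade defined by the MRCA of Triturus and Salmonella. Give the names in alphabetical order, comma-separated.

Brassica, Cavia, Felis, Klebsiella, Quercus, Salmonella, Triturus, Turdus, Vulpes

Tracing Triturus: it sits inside (Triturus,((Klebsiella,Vulpes),Quercus)).
Tracing Salmonella: it sits inside (Cavia,Salmonella).
The smallest clade enclosing both is (((Triturus,((Klebsiella,Vulpes),Quercus)),(Felis,Brassica)),((Cavia,Salmonella),Turdus)); the answer is its 9 terminal taxa in alphabetical order.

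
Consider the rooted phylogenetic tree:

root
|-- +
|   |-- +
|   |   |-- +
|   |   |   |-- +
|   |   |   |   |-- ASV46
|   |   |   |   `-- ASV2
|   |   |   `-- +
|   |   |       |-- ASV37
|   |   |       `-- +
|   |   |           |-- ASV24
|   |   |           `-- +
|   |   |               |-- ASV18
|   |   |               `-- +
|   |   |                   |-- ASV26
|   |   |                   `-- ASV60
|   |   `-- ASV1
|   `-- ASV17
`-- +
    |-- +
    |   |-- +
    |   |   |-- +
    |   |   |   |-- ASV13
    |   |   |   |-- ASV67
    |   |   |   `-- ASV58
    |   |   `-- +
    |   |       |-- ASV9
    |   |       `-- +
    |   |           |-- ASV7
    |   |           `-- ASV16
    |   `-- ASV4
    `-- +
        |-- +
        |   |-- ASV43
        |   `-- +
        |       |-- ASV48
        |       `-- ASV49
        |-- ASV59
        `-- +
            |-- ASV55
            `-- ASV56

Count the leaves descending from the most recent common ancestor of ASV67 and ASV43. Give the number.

The MRCA of ASV67 and ASV43 is the node subtending ((((ASV13,ASV67,ASV58),(ASV9,(ASV7,ASV16))),ASV4),((ASV43,(ASV48,ASV49)),ASV59,(ASV55,ASV56))).
That clade contains 13 terminal taxa: ASV13, ASV16, ASV4, ASV43, ASV48, ASV49, ASV55, ASV56, ASV58, ASV59, ASV67, ASV7, ASV9.

13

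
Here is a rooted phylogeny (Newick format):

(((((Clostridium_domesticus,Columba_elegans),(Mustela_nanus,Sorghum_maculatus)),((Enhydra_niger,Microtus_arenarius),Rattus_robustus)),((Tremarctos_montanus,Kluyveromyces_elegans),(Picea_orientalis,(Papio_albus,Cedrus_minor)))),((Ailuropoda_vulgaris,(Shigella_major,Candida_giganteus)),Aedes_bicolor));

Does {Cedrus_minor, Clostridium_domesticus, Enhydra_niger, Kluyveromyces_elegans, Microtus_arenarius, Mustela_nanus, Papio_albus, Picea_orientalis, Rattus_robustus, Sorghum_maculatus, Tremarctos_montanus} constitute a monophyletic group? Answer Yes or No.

The MRCA of the listed taxa subtends ((((Clostridium_domesticus,Columba_elegans),(Mustela_nanus,Sorghum_maculatus)),((Enhydra_niger,Microtus_arenarius),Rattus_robustus)),((Tremarctos_montanus,Kluyveromyces_elegans),(Picea_orientalis,(Papio_albus,Cedrus_minor)))).
That clade also contains Columba_elegans, which is not in the proposed group, so the group is not monophyletic.

No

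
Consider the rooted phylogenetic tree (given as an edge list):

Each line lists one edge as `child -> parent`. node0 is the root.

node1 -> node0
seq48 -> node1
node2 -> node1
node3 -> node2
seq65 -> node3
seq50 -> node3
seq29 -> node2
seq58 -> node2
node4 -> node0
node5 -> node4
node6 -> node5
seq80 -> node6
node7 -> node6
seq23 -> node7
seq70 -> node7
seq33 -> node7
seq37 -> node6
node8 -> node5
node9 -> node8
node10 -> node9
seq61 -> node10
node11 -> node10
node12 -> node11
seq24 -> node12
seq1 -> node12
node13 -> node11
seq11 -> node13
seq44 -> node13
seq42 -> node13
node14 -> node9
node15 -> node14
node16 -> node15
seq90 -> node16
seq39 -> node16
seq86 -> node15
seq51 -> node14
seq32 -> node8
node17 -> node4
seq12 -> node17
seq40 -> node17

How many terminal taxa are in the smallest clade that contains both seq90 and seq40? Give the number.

18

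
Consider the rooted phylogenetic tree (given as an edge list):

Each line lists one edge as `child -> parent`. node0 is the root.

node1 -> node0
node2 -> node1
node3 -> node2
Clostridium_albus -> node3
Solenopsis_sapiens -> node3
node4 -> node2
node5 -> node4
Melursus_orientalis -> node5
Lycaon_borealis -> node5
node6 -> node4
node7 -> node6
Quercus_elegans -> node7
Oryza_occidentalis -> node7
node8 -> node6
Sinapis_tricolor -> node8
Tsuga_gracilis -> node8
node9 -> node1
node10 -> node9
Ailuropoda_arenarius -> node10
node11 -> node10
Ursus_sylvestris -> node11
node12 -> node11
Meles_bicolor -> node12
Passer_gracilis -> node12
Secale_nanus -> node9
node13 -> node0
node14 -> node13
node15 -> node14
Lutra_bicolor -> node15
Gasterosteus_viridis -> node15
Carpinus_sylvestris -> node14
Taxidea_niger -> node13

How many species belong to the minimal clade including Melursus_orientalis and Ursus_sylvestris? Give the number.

The MRCA of Melursus_orientalis and Ursus_sylvestris is the node subtending (((Clostridium_albus,Solenopsis_sapiens),((Melursus_orientalis,Lycaon_borealis),((Quercus_elegans,Oryza_occidentalis),(Sinapis_tricolor,Tsuga_gracilis)))),((Ailuropoda_arenarius,(Ursus_sylvestris,(Meles_bicolor,Passer_gracilis))),Secale_nanus)).
That clade contains 13 terminal taxa: Ailuropoda_arenarius, Clostridium_albus, Lycaon_borealis, Meles_bicolor, Melursus_orientalis, Oryza_occidentalis, Passer_gracilis, Quercus_elegans, Secale_nanus, Sinapis_tricolor, Solenopsis_sapiens, Tsuga_gracilis, Ursus_sylvestris.

13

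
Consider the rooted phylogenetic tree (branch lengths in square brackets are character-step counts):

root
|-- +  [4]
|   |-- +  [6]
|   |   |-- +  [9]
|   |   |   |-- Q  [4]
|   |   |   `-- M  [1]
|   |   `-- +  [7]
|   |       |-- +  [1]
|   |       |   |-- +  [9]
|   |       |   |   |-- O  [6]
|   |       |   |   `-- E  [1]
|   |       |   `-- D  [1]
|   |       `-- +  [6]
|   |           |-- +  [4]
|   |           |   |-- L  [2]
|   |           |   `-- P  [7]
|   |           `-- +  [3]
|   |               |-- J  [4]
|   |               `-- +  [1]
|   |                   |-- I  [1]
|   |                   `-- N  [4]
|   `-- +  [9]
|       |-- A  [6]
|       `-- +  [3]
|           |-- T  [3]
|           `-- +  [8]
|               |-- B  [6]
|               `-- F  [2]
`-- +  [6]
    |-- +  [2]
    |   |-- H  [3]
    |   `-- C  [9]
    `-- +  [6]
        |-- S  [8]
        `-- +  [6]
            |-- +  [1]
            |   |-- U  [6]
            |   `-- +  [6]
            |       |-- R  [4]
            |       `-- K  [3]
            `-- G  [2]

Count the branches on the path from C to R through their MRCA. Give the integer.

7

The MRCA of C and R is the node subtending ((H,C),(S,((U,(R,K)),G))).
From C up to that node: 2 branches. From R up to the same node: 5 branches. Total: 2 + 5 = 7.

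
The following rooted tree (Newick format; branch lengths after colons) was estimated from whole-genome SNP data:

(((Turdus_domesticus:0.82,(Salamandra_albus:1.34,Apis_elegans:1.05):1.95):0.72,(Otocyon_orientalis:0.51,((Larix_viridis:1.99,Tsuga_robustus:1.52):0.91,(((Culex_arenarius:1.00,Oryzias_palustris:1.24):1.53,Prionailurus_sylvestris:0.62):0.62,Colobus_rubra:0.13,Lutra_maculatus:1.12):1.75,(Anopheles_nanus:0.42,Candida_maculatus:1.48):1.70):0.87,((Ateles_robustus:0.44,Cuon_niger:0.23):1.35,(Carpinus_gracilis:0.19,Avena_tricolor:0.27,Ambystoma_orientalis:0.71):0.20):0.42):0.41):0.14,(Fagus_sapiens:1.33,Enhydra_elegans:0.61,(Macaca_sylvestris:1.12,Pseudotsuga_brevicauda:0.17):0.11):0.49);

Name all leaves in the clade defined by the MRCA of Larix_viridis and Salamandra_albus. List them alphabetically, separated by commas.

Ambystoma_orientalis, Anopheles_nanus, Apis_elegans, Ateles_robustus, Avena_tricolor, Candida_maculatus, Carpinus_gracilis, Colobus_rubra, Culex_arenarius, Cuon_niger, Larix_viridis, Lutra_maculatus, Oryzias_palustris, Otocyon_orientalis, Prionailurus_sylvestris, Salamandra_albus, Tsuga_robustus, Turdus_domesticus

Tracing Larix_viridis: it sits inside (Larix_viridis,Tsuga_robustus).
Tracing Salamandra_albus: it sits inside (Salamandra_albus,Apis_elegans).
The smallest clade enclosing both is ((Turdus_domesticus,(Salamandra_albus,Apis_elegans)),(Otocyon_orientalis,((Larix_viridis,Tsuga_robustus),(((Culex_arenarius,Oryzias_palustris),Prionailurus_sylvestris),Colobus_rubra,Lutra_maculatus),(Anopheles_nanus,Candida_maculatus)),((Ateles_robustus,Cuon_niger),(Carpinus_gracilis,Avena_tricolor,Ambystoma_orientalis)))); the answer is its 18 terminal taxa in alphabetical order.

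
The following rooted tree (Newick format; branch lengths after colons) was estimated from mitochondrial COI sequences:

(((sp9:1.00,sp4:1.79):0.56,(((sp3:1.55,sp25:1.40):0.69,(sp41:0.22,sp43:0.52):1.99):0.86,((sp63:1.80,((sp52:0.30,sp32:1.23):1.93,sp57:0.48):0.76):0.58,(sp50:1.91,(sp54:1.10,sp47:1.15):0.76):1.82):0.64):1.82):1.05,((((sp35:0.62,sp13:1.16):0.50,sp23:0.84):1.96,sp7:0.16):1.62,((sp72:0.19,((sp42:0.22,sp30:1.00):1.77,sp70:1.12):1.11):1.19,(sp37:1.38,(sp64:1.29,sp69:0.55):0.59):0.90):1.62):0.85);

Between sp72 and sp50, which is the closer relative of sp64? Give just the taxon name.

sp72

The MRCA of sp64 and sp72 subtends ((sp72,((sp42,sp30),sp70)),(sp37,(sp64,sp69))) (7 taxa).
The MRCA of sp64 and sp50 is the root, subtending the entire tree (24 taxa).
The first is nested inside the second, so sp64 shares a more recent common ancestor with sp72.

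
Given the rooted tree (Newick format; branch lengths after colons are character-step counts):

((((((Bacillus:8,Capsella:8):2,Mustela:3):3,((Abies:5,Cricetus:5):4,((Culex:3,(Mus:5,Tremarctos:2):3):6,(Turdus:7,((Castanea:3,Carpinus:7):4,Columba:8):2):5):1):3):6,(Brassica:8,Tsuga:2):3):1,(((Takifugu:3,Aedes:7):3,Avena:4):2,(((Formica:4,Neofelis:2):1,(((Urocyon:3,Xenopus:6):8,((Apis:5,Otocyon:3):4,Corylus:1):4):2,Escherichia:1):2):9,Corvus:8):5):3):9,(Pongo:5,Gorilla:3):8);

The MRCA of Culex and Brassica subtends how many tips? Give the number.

14

The MRCA of Culex and Brassica is the node subtending ((((Bacillus,Capsella),Mustela),((Abies,Cricetus),((Culex,(Mus,Tremarctos)),(Turdus,((Castanea,Carpinus),Columba))))),(Brassica,Tsuga)).
That clade contains 14 terminal taxa: Abies, Bacillus, Brassica, Capsella, Carpinus, Castanea, Columba, Cricetus, Culex, Mus, Mustela, Tremarctos, Tsuga, Turdus.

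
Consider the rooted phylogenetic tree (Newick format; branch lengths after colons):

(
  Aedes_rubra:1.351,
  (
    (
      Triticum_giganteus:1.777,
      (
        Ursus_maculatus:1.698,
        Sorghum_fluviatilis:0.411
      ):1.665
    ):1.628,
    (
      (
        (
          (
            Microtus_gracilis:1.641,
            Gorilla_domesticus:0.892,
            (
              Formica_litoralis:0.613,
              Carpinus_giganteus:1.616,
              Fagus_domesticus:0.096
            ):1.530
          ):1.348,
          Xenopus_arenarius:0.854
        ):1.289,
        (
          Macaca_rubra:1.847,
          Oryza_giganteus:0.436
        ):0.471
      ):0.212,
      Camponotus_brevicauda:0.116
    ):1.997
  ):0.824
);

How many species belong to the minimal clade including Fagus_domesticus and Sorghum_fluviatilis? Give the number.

The MRCA of Fagus_domesticus and Sorghum_fluviatilis is the node subtending ((Triticum_giganteus,(Ursus_maculatus,Sorghum_fluviatilis)),((((Microtus_gracilis,Gorilla_domesticus,(Formica_litoralis,Carpinus_giganteus,Fagus_domesticus)),Xenopus_arenarius),(Macaca_rubra,Oryza_giganteus)),Camponotus_brevicauda)).
That clade contains 12 terminal taxa: Camponotus_brevicauda, Carpinus_giganteus, Fagus_domesticus, Formica_litoralis, Gorilla_domesticus, Macaca_rubra, Microtus_gracilis, Oryza_giganteus, Sorghum_fluviatilis, Triticum_giganteus, Ursus_maculatus, Xenopus_arenarius.

12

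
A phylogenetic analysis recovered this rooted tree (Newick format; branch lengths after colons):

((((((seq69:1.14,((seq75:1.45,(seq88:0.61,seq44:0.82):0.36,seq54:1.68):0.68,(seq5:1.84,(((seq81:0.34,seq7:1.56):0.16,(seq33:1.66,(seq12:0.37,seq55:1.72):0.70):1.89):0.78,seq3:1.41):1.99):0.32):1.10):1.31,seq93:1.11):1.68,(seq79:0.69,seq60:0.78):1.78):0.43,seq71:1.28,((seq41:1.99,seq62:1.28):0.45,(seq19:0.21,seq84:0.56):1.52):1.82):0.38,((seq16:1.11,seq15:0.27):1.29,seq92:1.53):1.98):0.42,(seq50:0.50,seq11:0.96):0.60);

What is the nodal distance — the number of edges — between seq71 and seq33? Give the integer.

10

The MRCA of seq71 and seq33 is the node subtending ((((seq69,((seq75,(seq88,seq44),seq54),(seq5,(((seq81,seq7),(seq33,(seq12,seq55))),seq3)))),seq93),(seq79,seq60)),seq71,((seq41,seq62),(seq19,seq84))).
From seq71 up to that node: 1 branch. From seq33 up to the same node: 9 branches. Total: 1 + 9 = 10.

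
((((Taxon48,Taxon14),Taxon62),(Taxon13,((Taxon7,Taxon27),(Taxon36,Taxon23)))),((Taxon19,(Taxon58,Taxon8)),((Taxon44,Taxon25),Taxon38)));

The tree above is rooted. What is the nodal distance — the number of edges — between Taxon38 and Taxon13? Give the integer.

6

The MRCA of Taxon38 and Taxon13 is the root of the tree.
From Taxon38 up to that node: 3 branches. From Taxon13 up to the same node: 3 branches. Total: 3 + 3 = 6.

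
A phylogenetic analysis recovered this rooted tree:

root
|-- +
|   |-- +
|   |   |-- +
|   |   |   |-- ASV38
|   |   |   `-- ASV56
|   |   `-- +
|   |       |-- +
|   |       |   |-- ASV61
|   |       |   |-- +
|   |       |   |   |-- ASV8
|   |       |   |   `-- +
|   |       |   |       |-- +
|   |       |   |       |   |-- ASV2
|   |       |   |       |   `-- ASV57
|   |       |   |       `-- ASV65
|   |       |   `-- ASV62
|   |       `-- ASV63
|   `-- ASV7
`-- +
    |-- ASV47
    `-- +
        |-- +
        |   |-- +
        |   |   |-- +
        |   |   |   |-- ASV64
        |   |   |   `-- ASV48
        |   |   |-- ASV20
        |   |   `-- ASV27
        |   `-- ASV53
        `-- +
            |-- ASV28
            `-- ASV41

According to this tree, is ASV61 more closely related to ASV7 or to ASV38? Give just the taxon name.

ASV38

The MRCA of ASV61 and ASV38 subtends ((ASV38,ASV56),((ASV61,(ASV8,((ASV2,ASV57),ASV65)),ASV62),ASV63)) (9 taxa).
The MRCA of ASV61 and ASV7 subtends (((ASV38,ASV56),((ASV61,(ASV8,((ASV2,ASV57),ASV65)),ASV62),ASV63)),ASV7) (10 taxa).
The first is nested inside the second, so ASV61 shares a more recent common ancestor with ASV38.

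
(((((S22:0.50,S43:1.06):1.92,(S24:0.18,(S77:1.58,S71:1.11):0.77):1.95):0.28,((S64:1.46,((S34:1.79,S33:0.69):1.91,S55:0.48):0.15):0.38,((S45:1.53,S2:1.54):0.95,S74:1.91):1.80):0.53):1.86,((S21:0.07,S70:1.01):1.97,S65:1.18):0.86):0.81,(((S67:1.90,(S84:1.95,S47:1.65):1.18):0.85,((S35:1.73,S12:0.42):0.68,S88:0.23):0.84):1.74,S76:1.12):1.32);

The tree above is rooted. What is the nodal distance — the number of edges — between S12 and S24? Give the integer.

10

The MRCA of S12 and S24 is the root of the tree.
From S12 up to that node: 5 branches. From S24 up to the same node: 5 branches. Total: 5 + 5 = 10.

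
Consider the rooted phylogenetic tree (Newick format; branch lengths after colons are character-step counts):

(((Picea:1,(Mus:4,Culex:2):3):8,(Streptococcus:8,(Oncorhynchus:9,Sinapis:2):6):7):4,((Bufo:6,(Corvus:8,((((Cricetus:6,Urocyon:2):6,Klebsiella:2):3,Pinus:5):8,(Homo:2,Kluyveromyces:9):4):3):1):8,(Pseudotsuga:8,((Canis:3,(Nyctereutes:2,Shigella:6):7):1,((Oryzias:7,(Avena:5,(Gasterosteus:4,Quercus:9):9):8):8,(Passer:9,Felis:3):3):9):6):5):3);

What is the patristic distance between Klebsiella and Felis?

51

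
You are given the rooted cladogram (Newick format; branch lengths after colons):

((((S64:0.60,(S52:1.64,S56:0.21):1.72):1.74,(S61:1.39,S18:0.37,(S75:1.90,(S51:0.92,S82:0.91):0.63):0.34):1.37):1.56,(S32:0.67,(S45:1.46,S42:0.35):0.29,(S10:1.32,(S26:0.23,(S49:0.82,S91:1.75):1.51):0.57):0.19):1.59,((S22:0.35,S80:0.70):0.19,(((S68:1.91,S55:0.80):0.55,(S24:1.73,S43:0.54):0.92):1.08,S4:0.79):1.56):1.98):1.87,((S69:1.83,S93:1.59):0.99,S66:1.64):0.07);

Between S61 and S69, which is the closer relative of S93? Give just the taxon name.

The MRCA of S93 and S69 subtends (S69,S93) (2 taxa).
The MRCA of S93 and S61 is the root, subtending the entire tree (25 taxa).
The first is nested inside the second, so S93 shares a more recent common ancestor with S69.

S69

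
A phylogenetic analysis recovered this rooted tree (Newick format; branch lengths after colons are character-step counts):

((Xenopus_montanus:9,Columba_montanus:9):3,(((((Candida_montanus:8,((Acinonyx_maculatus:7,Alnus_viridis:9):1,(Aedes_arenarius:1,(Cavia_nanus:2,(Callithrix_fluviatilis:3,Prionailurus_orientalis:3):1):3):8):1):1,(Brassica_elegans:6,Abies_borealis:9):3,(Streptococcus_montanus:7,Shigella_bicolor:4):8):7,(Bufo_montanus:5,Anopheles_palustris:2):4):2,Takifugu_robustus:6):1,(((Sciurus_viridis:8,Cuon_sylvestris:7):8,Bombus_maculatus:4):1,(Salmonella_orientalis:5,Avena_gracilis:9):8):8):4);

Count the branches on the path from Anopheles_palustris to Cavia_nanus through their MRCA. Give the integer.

8

The MRCA of Anopheles_palustris and Cavia_nanus is the node subtending (((Candida_montanus,((Acinonyx_maculatus,Alnus_viridis),(Aedes_arenarius,(Cavia_nanus,(Callithrix_fluviatilis,Prionailurus_orientalis))))),(Brassica_elegans,Abies_borealis),(Streptococcus_montanus,Shigella_bicolor)),(Bufo_montanus,Anopheles_palustris)).
From Anopheles_palustris up to that node: 2 branches. From Cavia_nanus up to the same node: 6 branches. Total: 2 + 6 = 8.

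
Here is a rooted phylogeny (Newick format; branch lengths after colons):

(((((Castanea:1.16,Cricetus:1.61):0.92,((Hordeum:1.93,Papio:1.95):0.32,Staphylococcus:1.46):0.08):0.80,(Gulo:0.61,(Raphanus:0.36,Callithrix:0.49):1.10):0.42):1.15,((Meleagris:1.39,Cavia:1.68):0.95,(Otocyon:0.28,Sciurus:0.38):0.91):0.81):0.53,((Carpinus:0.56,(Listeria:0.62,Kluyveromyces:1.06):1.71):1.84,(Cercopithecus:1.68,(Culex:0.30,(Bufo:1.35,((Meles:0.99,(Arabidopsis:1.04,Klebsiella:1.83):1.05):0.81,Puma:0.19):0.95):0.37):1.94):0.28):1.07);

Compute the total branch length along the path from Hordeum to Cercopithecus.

The path runs Hordeum → … → MRCA → … → Cercopithecus; the MRCA is the root of the tree.
Branch lengths along that path: 1.93 + 0.32 + 0.08 + 0.80 + 1.15 + 0.53 + 1.07 + 0.28 + 1.68 = 7.84.

7.84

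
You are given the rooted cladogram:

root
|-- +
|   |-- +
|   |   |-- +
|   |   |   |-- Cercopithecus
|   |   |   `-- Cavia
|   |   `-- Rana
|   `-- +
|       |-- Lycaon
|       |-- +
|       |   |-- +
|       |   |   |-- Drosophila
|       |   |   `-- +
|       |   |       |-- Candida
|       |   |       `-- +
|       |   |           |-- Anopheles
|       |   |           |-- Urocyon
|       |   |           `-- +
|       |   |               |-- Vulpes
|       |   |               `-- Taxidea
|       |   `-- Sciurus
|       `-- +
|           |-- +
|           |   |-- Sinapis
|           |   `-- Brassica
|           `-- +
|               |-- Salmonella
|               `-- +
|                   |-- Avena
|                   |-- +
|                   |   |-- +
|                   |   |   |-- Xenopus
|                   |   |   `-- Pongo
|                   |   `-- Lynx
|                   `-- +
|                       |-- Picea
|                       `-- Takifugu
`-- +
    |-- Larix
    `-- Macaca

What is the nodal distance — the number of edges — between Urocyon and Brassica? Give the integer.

8

The MRCA of Urocyon and Brassica is the node subtending (Lycaon,((Drosophila,(Candida,(Anopheles,Urocyon,(Vulpes,Taxidea)))),Sciurus),((Sinapis,Brassica),(Salmonella,(Avena,((Xenopus,Pongo),Lynx),(Picea,Takifugu))))).
From Urocyon up to that node: 5 branches. From Brassica up to the same node: 3 branches. Total: 5 + 3 = 8.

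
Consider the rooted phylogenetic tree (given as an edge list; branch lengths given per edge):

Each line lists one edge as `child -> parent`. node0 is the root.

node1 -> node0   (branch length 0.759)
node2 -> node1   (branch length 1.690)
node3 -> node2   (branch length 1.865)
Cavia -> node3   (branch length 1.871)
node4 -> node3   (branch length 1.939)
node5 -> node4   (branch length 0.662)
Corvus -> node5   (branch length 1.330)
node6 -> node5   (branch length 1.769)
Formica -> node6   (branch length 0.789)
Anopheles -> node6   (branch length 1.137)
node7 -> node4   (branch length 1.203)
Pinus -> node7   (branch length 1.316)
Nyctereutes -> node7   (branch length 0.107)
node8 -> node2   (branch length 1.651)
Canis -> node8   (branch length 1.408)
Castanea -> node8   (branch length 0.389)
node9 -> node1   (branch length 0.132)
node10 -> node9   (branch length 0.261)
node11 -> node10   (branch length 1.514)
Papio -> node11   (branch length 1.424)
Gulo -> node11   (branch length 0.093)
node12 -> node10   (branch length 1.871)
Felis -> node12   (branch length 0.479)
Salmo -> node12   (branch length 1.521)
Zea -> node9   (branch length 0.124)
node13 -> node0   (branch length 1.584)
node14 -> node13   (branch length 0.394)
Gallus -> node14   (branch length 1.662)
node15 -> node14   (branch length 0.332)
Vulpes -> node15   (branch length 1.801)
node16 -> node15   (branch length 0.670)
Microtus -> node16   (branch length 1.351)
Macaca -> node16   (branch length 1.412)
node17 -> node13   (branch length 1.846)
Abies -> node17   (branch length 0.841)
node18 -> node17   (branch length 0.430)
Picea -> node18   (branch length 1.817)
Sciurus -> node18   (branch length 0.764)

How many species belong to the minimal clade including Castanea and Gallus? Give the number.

The MRCA of Castanea and Gallus is the root, so the clade is the entire tree.
That clade contains 20 terminal taxa: Abies, Anopheles, Canis, Castanea, Cavia, Corvus, Felis, Formica, Gallus, Gulo, Macaca, Microtus, Nyctereutes, Papio, Picea, Pinus, Salmo, Sciurus, Vulpes, Zea.

20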